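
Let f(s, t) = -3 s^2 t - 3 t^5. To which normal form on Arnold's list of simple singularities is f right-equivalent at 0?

The Hessian of f at 0 is [[0, 0], [0, 0]] with rank 0, so corank 2. A Groebner basis of the Jacobian ideal J(f) in C{s,t} is {s^2/5 + t^4, s^3, s*t}; counting standard monomials gives mu = 6. Corank 2; j^3 = -3*s^2*t has shape L^2 M (L != M), so D-series; mu = 6 gives D_6.

D6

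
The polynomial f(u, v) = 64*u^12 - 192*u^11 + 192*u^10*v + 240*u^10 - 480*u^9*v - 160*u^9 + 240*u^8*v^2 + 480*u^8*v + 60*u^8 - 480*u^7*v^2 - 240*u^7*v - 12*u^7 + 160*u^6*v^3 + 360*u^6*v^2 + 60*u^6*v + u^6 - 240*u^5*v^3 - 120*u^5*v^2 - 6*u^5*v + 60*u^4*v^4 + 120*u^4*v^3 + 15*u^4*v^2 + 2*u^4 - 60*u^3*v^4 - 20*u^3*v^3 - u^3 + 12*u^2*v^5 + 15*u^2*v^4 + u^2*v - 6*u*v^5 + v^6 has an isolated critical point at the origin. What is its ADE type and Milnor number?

Type D_7, Milnor number mu = 7.

The Hessian of f at 0 is [[0, 0], [0, 0]] with rank 0, so corank 2. A Groebner basis of the Jacobian ideal J(f) in C{u,v} is {u*v/6 + v^5, u*v^2, u^2 - u*v}; counting standard monomials gives mu = 7. Corank 2; j^3 = -u^2*(u - v) has shape L^2 M (L != M), so D-series; mu = 7 gives D_7.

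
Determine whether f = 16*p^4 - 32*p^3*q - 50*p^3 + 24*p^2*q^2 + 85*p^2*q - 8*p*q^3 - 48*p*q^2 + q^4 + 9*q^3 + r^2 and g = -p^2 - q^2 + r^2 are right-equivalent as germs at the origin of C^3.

The Hessian of f at 0 is [[0, 0, 0], [0, 0, 0], [0, 0, 2]] with rank 1, so corank 2. A Groebner basis of the Jacobian ideal J(f) in C{p,q,r} is {p*q^2 + 375*p*q/8 - 225*q^2/8, 625*p*q/8 + q^3 - 375*q^2/8, p^2 - 11*p*q/10 + 3*q^2/10, r}; counting standard monomials gives mu = 5. Corank 2; j^3 = -(2*p - q)*(5*p - 3*q)^2 has shape L^2 M (L != M), so D-series; mu = 5 gives D_5. The Hessian of g at 0 is [[-2, 0, 0], [0, -2, 0], [0, 0, 2]] with rank 3, so corank 0. A Groebner basis of the Jacobian ideal J(g) in C{p,q,r} is {p, q, r}; counting standard monomials gives mu = 1. Corank 0: nondegenerate Morse point, so A_1. f is D_5 but g is A_1, hence not right-equivalent.

No.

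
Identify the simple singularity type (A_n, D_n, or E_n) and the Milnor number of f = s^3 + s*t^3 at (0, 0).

Type E_7, Milnor number mu = 7.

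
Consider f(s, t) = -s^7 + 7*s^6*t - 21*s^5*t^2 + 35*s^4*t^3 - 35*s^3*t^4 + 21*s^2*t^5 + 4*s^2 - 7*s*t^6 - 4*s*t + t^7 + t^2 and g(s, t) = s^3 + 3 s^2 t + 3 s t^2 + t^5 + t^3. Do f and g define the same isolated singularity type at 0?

No.

The Hessian of f at 0 has rank 1. Corank 1: A-series; mu = 6 gives A_6. The Hessian of g at 0 has rank 0. Corank 2; j^3 = (s + t)^3 is a perfect cube, so E-series; the 5-jet and mu = 8 give E_8. f is A_6 but g is E_8, hence not right-equivalent.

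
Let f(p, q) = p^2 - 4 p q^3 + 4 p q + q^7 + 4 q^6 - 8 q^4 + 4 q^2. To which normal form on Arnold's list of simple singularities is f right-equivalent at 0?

The Hessian of f at 0 is [[2, 4], [4, 8]] with rank 1, so corank 1. A Groebner basis of the Jacobian ideal J(f) in C{p,q} is {-p/2 + q^3 - q, p^2 + 4*p*q + 4*q^2}; counting standard monomials gives mu = 6. Corank 1: A-series; mu = 6 gives A_6.

A_{6}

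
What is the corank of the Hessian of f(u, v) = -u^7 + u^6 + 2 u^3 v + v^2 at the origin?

1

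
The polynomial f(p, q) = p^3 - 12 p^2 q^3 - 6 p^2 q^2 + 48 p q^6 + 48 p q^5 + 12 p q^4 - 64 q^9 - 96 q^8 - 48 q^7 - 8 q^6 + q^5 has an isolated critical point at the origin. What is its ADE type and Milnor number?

The Hessian of f at 0 is [[0, 0], [0, 0]] with rank 0, so corank 2. A Groebner basis of the Jacobian ideal J(f) in C{p,q} is {-p^2/8 + p*q^3 + p*q^2/2, q^4, p^3, p^2*q - p^2/2 + 2*p*q^2}; counting standard monomials gives mu = 8. Corank 2; j^3 = p^3 is a perfect cube, so E-series; the 5-jet and mu = 8 give E_8.

Type E_{8}, Milnor number mu = 8.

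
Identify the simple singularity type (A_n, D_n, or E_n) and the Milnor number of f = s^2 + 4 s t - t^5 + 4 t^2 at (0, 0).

Type A_4, Milnor number mu = 4.

The Hessian of f at 0 is [[2, 4], [4, 8]] with rank 1, so corank 1. A Groebner basis of the Jacobian ideal J(f) in C{s,t} is {t^4, s + 2*t}; counting standard monomials gives mu = 4. Corank 1: A-series; mu = 4 gives A_4.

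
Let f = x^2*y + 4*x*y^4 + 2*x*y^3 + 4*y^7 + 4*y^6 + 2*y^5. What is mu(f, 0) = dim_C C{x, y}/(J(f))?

The Hessian of f at 0 has rank 0. Corank 2; j^3 = x^2*y has shape L^2 M (L != M), so D-series; mu = 6 gives D_6.

6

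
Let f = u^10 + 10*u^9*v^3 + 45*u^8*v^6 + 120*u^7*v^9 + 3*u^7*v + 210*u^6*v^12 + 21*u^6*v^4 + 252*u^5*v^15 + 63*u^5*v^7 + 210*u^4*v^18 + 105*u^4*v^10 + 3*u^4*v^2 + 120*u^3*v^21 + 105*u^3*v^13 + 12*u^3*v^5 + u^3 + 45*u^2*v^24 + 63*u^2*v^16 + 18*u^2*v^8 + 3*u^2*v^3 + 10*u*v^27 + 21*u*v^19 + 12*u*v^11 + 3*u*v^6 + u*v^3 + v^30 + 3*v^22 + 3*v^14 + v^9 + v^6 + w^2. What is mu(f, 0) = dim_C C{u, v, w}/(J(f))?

7

The Hessian of f at 0 is [[0, 0, 0], [0, 0, 0], [0, 0, 2]] with rank 1, so corank 2. A Groebner basis of the Jacobian ideal J(f) in C{u,v,w} is {u^3, u*v^2, 3*u^2 + v^3, w}; counting standard monomials gives mu = 7. Corank 2; j^3 = u^3 is a perfect cube, so E-series; the 4-jet and mu = 7 give E_7.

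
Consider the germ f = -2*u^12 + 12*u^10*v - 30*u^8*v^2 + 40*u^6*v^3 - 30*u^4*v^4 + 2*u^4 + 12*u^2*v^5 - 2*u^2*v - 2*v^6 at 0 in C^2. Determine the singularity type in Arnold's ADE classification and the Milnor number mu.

The Hessian of f at 0 has rank 0. Corank 2; j^3 = -2*u^2*v has shape L^2 M (L != M), so D-series; mu = 7 gives D_7.

Type D7, Milnor number mu = 7.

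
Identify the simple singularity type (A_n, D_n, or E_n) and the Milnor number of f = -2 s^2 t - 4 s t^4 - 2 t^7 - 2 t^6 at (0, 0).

The Hessian of f at 0 has rank 0. Corank 2; j^3 = -2*s^2*t has shape L^2 M (L != M), so D-series; mu = 7 gives D_7.

Type D_{7}, Milnor number mu = 7.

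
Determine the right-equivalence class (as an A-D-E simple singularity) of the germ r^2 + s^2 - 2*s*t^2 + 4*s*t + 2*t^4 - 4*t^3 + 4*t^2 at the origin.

A3

The Hessian of f at 0 has rank 2. Corank 1: A-series; mu = 3 gives A_3.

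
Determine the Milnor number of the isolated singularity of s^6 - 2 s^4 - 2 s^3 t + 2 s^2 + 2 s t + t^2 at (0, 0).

The Hessian of f at 0 has rank 2. Corank 0: nondegenerate Morse point, so A_1.

1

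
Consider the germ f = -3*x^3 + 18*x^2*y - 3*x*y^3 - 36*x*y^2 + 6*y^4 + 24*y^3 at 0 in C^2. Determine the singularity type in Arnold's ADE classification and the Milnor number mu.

Type E_{7}, Milnor number mu = 7.

The Hessian of f at 0 has rank 0. Corank 2; j^3 = -3*(x - 2*y)^3 is a perfect cube, so E-series; the 4-jet and mu = 7 give E_7.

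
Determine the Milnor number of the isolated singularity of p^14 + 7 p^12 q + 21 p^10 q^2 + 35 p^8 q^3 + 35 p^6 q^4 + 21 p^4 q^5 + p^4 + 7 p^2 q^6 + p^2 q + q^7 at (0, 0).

8

The Hessian of f at 0 is [[0, 0], [0, 0]] with rank 0, so corank 2. A Groebner basis of the Jacobian ideal J(f) in C{p,q} is {p^2/7 + q^6, p^3, p*q}; counting standard monomials gives mu = 8. Corank 2; j^3 = p^2*q has shape L^2 M (L != M), so D-series; mu = 8 gives D_8.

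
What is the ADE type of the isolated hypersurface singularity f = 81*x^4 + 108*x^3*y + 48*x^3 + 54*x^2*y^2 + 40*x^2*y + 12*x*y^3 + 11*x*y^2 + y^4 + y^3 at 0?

D_5

The Hessian of f at 0 has rank 0. Corank 2; j^3 = (3*x + y)*(4*x + y)^2 has shape L^2 M (L != M), so D-series; mu = 5 gives D_5.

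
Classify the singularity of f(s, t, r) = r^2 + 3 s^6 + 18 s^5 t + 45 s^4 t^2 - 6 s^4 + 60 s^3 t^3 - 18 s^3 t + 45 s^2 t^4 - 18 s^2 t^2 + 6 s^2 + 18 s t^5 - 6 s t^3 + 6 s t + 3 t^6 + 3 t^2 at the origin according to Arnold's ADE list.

The Hessian of f at 0 has rank 3. Corank 0: nondegenerate Morse point, so A_1.

A_1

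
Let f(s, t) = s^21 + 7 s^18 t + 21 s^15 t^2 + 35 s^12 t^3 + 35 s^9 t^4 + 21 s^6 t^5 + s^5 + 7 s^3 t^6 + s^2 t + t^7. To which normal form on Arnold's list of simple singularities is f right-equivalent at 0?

D8

The Hessian of f at 0 has rank 0. Corank 2; j^3 = s^2*t has shape L^2 M (L != M), so D-series; mu = 8 gives D_8.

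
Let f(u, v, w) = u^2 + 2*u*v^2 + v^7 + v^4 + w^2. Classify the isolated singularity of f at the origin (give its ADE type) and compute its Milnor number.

Type A_6, Milnor number mu = 6.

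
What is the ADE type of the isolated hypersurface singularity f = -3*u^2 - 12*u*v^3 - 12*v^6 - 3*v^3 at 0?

A_{2}

The Hessian of f at 0 has rank 1. Corank 1: A-series; mu = 2 gives A_2.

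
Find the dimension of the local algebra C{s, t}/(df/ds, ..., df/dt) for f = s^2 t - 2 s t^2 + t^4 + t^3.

5

The Hessian of f at 0 has rank 0. Corank 2; j^3 = t*(s - t)^2 has shape L^2 M (L != M), so D-series; mu = 5 gives D_5.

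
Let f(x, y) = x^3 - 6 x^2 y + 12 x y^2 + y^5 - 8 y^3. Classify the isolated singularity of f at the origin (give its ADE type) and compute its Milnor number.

Type E_{8}, Milnor number mu = 8.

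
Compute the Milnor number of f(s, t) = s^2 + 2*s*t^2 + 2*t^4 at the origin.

The Hessian of f at 0 has rank 1. Corank 1: A-series; mu = 3 gives A_3.

3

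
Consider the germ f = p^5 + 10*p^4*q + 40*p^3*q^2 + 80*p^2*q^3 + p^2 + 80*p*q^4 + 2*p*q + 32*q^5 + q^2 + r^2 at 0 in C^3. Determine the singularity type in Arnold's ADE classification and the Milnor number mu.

Type A4, Milnor number mu = 4.

The Hessian of f at 0 is [[2, 2, 0], [2, 2, 0], [0, 0, 2]] with rank 2, so corank 1. A Groebner basis of the Jacobian ideal J(f) in C{p,q,r} is {q^4, p + q, r}; counting standard monomials gives mu = 4. Corank 1: A-series; mu = 4 gives A_4.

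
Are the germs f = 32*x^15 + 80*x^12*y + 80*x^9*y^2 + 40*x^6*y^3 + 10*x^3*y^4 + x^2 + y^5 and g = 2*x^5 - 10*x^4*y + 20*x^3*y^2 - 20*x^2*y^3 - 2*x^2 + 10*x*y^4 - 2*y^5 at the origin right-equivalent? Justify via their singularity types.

Yes.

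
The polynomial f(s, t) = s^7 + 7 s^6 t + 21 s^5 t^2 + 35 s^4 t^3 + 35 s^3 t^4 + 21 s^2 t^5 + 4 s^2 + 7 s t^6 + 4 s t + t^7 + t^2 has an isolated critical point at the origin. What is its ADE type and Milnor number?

The Hessian of f at 0 has rank 1. Corank 1: A-series; mu = 6 gives A_6.

Type A_{6}, Milnor number mu = 6.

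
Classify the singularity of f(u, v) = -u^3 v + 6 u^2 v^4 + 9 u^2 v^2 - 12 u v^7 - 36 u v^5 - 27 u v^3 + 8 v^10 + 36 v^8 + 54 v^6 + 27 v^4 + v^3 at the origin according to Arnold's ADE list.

The Hessian of f at 0 is [[0, 0], [0, 0]] with rank 0, so corank 2. A Groebner basis of the Jacobian ideal J(f) in C{u,v} is {u^3 - 27*u*v^2 - 3*v^2, u^2*v - 6*u*v^2, v^3}; counting standard monomials gives mu = 7. Corank 2; j^3 = v^3 is a perfect cube, so E-series; the 4-jet and mu = 7 give E_7.

E7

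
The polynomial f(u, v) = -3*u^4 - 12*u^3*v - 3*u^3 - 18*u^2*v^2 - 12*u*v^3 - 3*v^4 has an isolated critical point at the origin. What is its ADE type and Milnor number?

Type E6, Milnor number mu = 6.

The Hessian of f at 0 has rank 0. Corank 2; j^3 = -3*u^3 is a perfect cube, so E-series; the 4-jet and mu = 6 give E_6.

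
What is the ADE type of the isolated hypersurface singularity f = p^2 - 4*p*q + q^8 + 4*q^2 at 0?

The Hessian of f at 0 has rank 1. Corank 1: A-series; mu = 7 gives A_7.

A_7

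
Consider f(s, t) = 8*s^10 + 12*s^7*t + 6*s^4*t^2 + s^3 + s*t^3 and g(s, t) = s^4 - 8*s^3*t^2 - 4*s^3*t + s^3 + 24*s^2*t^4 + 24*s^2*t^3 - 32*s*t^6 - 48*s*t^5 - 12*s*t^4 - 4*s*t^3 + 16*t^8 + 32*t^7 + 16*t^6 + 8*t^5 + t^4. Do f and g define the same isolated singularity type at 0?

No.

The Hessian of f at 0 is [[0, 0], [0, 0]] with rank 0, so corank 2. A Groebner basis of the Jacobian ideal J(f) in C{s,t} is {s^3, s*t^2, 3*s^2 + t^3}; counting standard monomials gives mu = 7. Corank 2; j^3 = s^3 is a perfect cube, so E-series; the 4-jet and mu = 7 give E_7. The Hessian of g at 0 is [[0, 0], [0, 0]] with rank 0, so corank 2. A Groebner basis of the Jacobian ideal J(g) in C{s,t} is {s^3, s^2*t, -s^2/4 + s*t^2, -3*s^2/4 + t^3}; counting standard monomials gives mu = 6. Corank 2; j^3 = s^3 is a perfect cube, so E-series; the 4-jet and mu = 6 give E_6. f is E_7 but g is E_6, hence not right-equivalent.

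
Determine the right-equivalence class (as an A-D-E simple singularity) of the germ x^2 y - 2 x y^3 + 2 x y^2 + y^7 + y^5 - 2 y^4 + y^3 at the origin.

The Hessian of f at 0 is [[0, 0], [0, 0]] with rank 0, so corank 2. A Groebner basis of the Jacobian ideal J(f) in C{x,y} is {x^2*y^2 + 2*x^2*y + x^2/7 + 20*x*y^2/7 + 8*x*y/7 + y^2, x^3 + 3*x^2*y + x^2/7 + 20*x*y^2/7 + 8*x*y/7 + y^2, -x*y + y^3 - y^2}; counting standard monomials gives mu = 8. Corank 2; j^3 = y*(x + y)^2 has shape L^2 M (L != M), so D-series; mu = 8 gives D_8.

D8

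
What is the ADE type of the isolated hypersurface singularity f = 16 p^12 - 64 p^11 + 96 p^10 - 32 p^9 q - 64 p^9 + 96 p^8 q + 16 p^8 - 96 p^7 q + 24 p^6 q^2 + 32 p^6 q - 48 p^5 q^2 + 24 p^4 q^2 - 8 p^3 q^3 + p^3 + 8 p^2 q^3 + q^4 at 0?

E_{6}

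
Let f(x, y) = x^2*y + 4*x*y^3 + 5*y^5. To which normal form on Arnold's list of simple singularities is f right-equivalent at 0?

D6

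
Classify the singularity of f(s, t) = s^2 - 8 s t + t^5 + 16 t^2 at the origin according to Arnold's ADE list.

A4

The Hessian of f at 0 is [[2, -8], [-8, 32]] with rank 1, so corank 1. A Groebner basis of the Jacobian ideal J(f) in C{s,t} is {t^4, s - 4*t}; counting standard monomials gives mu = 4. Corank 1: A-series; mu = 4 gives A_4.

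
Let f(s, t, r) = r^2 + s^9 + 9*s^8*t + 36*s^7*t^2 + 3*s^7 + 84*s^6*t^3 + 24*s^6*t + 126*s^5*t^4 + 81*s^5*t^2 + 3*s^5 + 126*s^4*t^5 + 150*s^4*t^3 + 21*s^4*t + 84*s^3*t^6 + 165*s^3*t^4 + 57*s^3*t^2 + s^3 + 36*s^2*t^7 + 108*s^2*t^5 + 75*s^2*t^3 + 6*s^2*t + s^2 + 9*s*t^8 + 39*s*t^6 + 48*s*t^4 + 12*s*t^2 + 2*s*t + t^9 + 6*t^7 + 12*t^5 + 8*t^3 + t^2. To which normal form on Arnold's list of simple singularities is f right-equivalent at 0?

The Hessian of f at 0 has rank 2. Corank 1: A-series; mu = 2 gives A_2.

A_{2}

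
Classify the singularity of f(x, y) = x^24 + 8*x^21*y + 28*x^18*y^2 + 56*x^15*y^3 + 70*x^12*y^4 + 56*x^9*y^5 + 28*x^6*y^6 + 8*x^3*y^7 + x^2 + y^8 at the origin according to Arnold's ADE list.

The Hessian of f at 0 has rank 1. Corank 1: A-series; mu = 7 gives A_7.

A_{7}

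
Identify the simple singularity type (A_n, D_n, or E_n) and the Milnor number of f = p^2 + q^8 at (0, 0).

Type A_{7}, Milnor number mu = 7.

The Hessian of f at 0 has rank 1. Corank 1: A-series; mu = 7 gives A_7.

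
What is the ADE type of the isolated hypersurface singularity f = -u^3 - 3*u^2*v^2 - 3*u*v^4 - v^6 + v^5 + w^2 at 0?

The Hessian of f at 0 has rank 1. Corank 2; j^3 = -u^3 is a perfect cube, so E-series; the 5-jet and mu = 8 give E_8.

E8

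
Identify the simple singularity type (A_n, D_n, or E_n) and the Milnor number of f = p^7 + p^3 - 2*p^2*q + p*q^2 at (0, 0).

The Hessian of f at 0 has rank 0. Corank 2; j^3 = p*(p - q)^2 has shape L^2 M (L != M), so D-series; mu = 8 gives D_8.

Type D_8, Milnor number mu = 8.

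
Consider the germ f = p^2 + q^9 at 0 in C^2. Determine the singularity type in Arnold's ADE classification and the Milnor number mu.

Type A8, Milnor number mu = 8.

The Hessian of f at 0 has rank 1. Corank 1: A-series; mu = 8 gives A_8.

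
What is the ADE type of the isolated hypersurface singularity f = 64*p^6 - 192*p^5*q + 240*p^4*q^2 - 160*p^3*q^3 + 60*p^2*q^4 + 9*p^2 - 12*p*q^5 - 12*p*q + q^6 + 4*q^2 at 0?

A_{5}

The Hessian of f at 0 has rank 1. Corank 1: A-series; mu = 5 gives A_5.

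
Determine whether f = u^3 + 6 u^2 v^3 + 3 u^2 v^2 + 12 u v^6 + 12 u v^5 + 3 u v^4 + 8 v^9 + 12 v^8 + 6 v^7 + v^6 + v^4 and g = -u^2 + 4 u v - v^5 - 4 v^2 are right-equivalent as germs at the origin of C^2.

The Hessian of f at 0 has rank 0. Corank 2; j^3 = u^3 is a perfect cube, so E-series; the 4-jet and mu = 6 give E_6. The Hessian of g at 0 has rank 1. Corank 1: A-series; mu = 4 gives A_4. f is E_6 but g is A_4, hence not right-equivalent.

No.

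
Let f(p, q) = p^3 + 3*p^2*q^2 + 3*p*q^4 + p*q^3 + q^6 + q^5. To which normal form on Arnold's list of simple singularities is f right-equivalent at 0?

The Hessian of f at 0 has rank 0. Corank 2; j^3 = p^3 is a perfect cube, so E-series; the 4-jet and mu = 7 give E_7.

E_7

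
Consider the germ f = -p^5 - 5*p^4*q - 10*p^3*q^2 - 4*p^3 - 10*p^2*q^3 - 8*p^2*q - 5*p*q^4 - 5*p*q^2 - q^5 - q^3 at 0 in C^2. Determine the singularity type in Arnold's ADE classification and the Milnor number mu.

Type D_{6}, Milnor number mu = 6.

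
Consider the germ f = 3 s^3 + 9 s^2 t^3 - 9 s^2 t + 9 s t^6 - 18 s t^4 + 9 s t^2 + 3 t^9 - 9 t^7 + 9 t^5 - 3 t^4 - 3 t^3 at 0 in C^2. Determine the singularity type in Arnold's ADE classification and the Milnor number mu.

The Hessian of f at 0 is [[0, 0], [0, 0]] with rank 0, so corank 2. A Groebner basis of the Jacobian ideal J(f) in C{s,t} is {t^3, s^2 - 2*s*t + t^2}; counting standard monomials gives mu = 6. Corank 2; j^3 = 3*(s - t)^3 is a perfect cube, so E-series; the 4-jet and mu = 6 give E_6.

Type E_6, Milnor number mu = 6.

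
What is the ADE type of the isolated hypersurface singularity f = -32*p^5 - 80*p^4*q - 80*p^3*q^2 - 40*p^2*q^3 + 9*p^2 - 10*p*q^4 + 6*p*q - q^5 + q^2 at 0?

The Hessian of f at 0 is [[18, 6], [6, 2]] with rank 1, so corank 1. A Groebner basis of the Jacobian ideal J(f) in C{p,q} is {q^4, p + q/3}; counting standard monomials gives mu = 4. Corank 1: A-series; mu = 4 gives A_4.

A4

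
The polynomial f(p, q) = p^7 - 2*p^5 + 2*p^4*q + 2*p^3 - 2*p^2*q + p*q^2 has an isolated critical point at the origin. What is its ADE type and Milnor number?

Type D_4, Milnor number mu = 4.

The Hessian of f at 0 is [[0, 0], [0, 0]] with rank 0, so corank 2. A Groebner basis of the Jacobian ideal J(f) in C{p,q} is {q^3, p^2 + q^2/2, p*q + q^2/2}; counting standard monomials gives mu = 4. Corank 2; j^3 = p*(2*p^2 - 2*p*q + q^2) splits into three distinct lines over C (the quadratic factor has nonzero discriminant), so D_4.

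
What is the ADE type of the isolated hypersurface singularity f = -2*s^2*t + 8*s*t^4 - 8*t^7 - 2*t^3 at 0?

D4

The Hessian of f at 0 has rank 0. Corank 2; j^3 = -2*t*(s^2 + t^2) splits into three distinct lines over C (the quadratic factor has nonzero discriminant), so D_4.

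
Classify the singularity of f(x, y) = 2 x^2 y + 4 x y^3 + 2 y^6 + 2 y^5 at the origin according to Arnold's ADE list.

D_7

The Hessian of f at 0 has rank 0. Corank 2; j^3 = 2*x^2*y has shape L^2 M (L != M), so D-series; mu = 7 gives D_7.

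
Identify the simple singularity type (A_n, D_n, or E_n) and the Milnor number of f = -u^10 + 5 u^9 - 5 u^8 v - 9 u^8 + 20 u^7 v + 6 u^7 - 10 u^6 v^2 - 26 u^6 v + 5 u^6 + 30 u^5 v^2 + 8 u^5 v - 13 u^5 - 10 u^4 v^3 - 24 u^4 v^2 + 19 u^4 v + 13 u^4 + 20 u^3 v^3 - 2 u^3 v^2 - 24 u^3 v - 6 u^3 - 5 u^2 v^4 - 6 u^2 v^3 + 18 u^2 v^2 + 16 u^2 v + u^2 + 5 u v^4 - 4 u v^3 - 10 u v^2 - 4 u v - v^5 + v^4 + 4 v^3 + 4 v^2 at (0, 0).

Type A_4, Milnor number mu = 4.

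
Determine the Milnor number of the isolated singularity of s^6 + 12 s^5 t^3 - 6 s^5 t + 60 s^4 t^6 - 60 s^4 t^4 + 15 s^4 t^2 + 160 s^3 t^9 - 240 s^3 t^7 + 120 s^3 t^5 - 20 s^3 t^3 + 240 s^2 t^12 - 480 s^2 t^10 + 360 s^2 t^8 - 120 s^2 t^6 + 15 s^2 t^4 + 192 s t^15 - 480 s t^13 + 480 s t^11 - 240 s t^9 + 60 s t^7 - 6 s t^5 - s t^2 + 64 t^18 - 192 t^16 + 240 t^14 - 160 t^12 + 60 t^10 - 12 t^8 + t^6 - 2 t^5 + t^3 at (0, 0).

7

The Hessian of f at 0 has rank 0. Corank 2; j^3 = -t^2*(s - t) has shape L^2 M (L != M), so D-series; mu = 7 gives D_7.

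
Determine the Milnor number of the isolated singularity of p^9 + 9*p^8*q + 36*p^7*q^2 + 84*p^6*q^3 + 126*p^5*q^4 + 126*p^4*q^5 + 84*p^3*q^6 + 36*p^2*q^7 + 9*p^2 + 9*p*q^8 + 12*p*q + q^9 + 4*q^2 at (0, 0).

8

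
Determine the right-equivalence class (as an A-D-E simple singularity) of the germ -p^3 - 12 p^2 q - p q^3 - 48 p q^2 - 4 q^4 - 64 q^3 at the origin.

The Hessian of f at 0 has rank 0. Corank 2; j^3 = -(p + 4*q)^3 is a perfect cube, so E-series; the 4-jet and mu = 7 give E_7.

E7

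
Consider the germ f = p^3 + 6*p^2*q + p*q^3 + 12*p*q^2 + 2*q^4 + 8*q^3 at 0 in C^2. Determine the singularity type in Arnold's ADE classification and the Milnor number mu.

Type E_{7}, Milnor number mu = 7.

The Hessian of f at 0 has rank 0. Corank 2; j^3 = (p + 2*q)^3 is a perfect cube, so E-series; the 4-jet and mu = 7 give E_7.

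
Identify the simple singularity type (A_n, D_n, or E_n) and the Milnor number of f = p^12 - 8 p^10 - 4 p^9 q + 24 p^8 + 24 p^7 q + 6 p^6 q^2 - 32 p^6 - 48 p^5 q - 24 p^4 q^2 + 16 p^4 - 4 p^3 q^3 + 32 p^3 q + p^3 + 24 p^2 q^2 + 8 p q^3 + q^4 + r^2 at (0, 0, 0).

Type E6, Milnor number mu = 6.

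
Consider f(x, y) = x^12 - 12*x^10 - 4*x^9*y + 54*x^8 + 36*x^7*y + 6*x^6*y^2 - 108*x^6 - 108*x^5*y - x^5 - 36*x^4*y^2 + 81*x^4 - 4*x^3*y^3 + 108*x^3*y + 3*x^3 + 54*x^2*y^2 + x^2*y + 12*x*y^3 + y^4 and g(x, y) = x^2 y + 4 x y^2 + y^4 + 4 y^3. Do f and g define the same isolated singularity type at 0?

The Hessian of f at 0 is [[0, 0], [0, 0]] with rank 0, so corank 2. A Groebner basis of the Jacobian ideal J(f) in C{x,y} is {x*y^2, -x*y/12 + y^3, x^2 + x*y/3}; counting standard monomials gives mu = 5. Corank 2; j^3 = x^2*(3*x + y) has shape L^2 M (L != M), so D-series; mu = 5 gives D_5. The Hessian of g at 0 is [[0, 0], [0, 0]] with rank 0, so corank 2. A Groebner basis of the Jacobian ideal J(g) in C{x,y} is {x^3 - 2*x^2 + 8*y^2, x^2/4 + y^3 - y^2, x*y + 2*y^2}; counting standard monomials gives mu = 5. Corank 2; j^3 = y*(x + 2*y)^2 has shape L^2 M (L != M), so D-series; mu = 5 gives D_5. Both have type D_5, hence right-equivalent.

Yes.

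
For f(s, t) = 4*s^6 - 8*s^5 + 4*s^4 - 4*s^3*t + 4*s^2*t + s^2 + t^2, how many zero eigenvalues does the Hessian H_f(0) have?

0

The Hessian at 0 is [[2, 0], [0, 2]] of rank 2; hence corank 0.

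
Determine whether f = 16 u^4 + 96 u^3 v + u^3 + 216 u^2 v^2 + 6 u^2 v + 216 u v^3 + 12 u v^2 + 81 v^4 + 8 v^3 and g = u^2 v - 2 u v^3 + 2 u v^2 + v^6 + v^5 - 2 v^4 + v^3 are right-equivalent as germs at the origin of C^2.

The Hessian of f at 0 is [[0, 0], [0, 0]] with rank 0, so corank 2. A Groebner basis of the Jacobian ideal J(f) in C{u,v} is {v^4, u*v^2 + 11*v^3/6, u^2 + 4*u*v + 4*v^2}; counting standard monomials gives mu = 6. Corank 2; j^3 = (u + 2*v)^3 is a perfect cube, so E-series; the 4-jet and mu = 6 give E_6. The Hessian of g at 0 is [[0, 0], [0, 0]] with rank 0, so corank 2. A Groebner basis of the Jacobian ideal J(g) in C{u,v} is {u^3 - u^2/2 - 5*u*v^2/2 - 5*u*v/2 - 2*v^2, u^2*v + u^2/6 + 11*u*v^2/6 + 7*u*v/6 + v^2, -u*v + v^3 - v^2}; counting standard monomials gives mu = 7. Corank 2; j^3 = v*(u + v)^2 has shape L^2 M (L != M), so D-series; mu = 7 gives D_7. f is E_6 but g is D_7, hence not right-equivalent.

No.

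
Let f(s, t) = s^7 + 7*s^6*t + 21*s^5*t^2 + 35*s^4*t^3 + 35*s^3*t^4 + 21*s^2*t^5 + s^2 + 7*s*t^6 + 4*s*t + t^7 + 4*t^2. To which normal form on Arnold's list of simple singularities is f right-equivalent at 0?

A_6

The Hessian of f at 0 is [[2, 4], [4, 8]] with rank 1, so corank 1. A Groebner basis of the Jacobian ideal J(f) in C{s,t} is {t^6, s + 2*t}; counting standard monomials gives mu = 6. Corank 1: A-series; mu = 6 gives A_6.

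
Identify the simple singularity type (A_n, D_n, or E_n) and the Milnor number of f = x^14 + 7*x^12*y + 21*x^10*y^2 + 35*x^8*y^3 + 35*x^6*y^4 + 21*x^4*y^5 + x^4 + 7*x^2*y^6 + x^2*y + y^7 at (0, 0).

The Hessian of f at 0 is [[0, 0], [0, 0]] with rank 0, so corank 2. A Groebner basis of the Jacobian ideal J(f) in C{x,y} is {x^2/7 + y^6, x^3, x*y}; counting standard monomials gives mu = 8. Corank 2; j^3 = x^2*y has shape L^2 M (L != M), so D-series; mu = 8 gives D_8.

Type D_{8}, Milnor number mu = 8.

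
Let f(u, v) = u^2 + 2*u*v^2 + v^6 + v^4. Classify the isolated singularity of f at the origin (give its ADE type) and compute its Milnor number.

Type A5, Milnor number mu = 5.

The Hessian of f at 0 is [[2, 0], [0, 0]] with rank 1, so corank 1. A Groebner basis of the Jacobian ideal J(f) in C{u,v} is {u^3, u^2*v, u + v^2}; counting standard monomials gives mu = 5. Corank 1: A-series; mu = 5 gives A_5.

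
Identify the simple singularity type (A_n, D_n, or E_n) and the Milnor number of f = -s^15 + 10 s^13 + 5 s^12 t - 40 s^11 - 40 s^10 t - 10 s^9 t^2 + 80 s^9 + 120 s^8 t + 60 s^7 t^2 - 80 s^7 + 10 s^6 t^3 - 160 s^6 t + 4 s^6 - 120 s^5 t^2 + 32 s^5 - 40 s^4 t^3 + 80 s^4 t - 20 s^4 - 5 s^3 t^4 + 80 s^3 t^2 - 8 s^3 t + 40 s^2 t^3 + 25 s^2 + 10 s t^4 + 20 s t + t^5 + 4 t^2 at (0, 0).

Type A_4, Milnor number mu = 4.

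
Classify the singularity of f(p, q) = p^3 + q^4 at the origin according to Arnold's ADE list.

E_{6}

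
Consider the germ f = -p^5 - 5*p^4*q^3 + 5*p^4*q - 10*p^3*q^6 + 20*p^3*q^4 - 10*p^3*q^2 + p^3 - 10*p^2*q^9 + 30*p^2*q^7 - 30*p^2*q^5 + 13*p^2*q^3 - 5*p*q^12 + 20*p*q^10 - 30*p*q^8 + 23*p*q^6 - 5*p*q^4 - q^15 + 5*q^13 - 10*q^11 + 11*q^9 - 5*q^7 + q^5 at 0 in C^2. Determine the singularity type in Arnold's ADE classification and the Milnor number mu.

Type E_8, Milnor number mu = 8.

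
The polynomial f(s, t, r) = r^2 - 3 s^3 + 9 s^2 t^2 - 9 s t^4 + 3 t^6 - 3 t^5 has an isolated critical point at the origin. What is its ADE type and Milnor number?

Type E_{8}, Milnor number mu = 8.

The Hessian of f at 0 has rank 1. Corank 2; j^3 = -3*s^3 is a perfect cube, so E-series; the 5-jet and mu = 8 give E_8.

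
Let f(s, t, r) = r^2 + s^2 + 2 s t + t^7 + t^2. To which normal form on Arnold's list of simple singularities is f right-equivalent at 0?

The Hessian of f at 0 has rank 2. Corank 1: A-series; mu = 6 gives A_6.

A_6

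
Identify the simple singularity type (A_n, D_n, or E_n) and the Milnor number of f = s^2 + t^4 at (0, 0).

Type A_3, Milnor number mu = 3.

The Hessian of f at 0 has rank 1. Corank 1: A-series; mu = 3 gives A_3.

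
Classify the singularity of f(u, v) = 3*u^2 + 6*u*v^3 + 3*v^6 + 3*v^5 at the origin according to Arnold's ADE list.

A_{4}

The Hessian of f at 0 has rank 1. Corank 1: A-series; mu = 4 gives A_4.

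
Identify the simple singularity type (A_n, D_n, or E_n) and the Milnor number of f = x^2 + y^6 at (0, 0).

Type A_{5}, Milnor number mu = 5.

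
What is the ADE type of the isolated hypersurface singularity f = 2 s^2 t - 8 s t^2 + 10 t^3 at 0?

D_{4}

The Hessian of f at 0 is [[0, 0], [0, 0]] with rank 0, so corank 2. A Groebner basis of the Jacobian ideal J(f) in C{s,t} is {t^3, s^2 - t^2, s*t - 2*t^2}; counting standard monomials gives mu = 4. Corank 2; j^3 = 2*t*(s^2 - 4*s*t + 5*t^2) splits into three distinct lines over C (the quadratic factor has nonzero discriminant), so D_4.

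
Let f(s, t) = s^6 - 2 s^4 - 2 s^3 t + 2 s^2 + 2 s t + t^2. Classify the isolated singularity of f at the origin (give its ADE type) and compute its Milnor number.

Type A1, Milnor number mu = 1.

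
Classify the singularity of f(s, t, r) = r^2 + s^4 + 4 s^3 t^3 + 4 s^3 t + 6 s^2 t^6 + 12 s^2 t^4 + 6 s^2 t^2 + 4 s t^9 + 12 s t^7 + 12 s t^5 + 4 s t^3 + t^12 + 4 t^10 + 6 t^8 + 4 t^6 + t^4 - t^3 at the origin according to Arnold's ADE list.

E6

The Hessian of f at 0 has rank 1. Corank 2; j^3 = -t^3 is a perfect cube, so E-series; the 4-jet and mu = 6 give E_6.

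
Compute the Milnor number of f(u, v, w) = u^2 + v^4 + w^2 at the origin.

The Hessian of f at 0 has rank 2. Corank 1: A-series; mu = 3 gives A_3.

3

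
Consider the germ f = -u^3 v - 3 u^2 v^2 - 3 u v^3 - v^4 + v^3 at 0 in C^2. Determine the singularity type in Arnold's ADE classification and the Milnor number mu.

The Hessian of f at 0 has rank 0. Corank 2; j^3 = v^3 is a perfect cube, so E-series; the 4-jet and mu = 7 give E_7.

Type E7, Milnor number mu = 7.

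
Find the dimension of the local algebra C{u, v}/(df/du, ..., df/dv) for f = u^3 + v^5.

8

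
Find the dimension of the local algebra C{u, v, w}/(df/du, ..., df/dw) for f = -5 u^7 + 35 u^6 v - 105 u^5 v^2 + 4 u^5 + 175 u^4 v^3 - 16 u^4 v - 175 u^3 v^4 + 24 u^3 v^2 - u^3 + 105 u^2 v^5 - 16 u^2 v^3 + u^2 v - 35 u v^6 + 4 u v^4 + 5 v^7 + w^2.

8

The Hessian of f at 0 has rank 1. Corank 2; j^3 = -u^2*(u - v) has shape L^2 M (L != M), so D-series; mu = 8 gives D_8.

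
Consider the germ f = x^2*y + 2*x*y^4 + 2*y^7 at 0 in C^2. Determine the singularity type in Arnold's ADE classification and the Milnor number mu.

Type D_8, Milnor number mu = 8.

The Hessian of f at 0 is [[0, 0], [0, 0]] with rank 0, so corank 2. A Groebner basis of the Jacobian ideal J(f) in C{x,y} is {-x^2/6 + x*y^3, x*y + y^4, x^3, x^2*y}; counting standard monomials gives mu = 8. Corank 2; j^3 = x^2*y has shape L^2 M (L != M), so D-series; mu = 8 gives D_8.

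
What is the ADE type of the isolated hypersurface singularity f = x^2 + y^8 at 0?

A_{7}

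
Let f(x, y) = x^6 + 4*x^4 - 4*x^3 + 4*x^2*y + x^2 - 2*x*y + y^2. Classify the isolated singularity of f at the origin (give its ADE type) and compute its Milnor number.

Type A5, Milnor number mu = 5.

The Hessian of f at 0 has rank 1. Corank 1: A-series; mu = 5 gives A_5.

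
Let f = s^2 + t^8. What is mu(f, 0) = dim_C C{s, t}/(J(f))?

7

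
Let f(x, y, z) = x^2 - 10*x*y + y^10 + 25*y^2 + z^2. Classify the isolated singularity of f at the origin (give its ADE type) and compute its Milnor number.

Type A9, Milnor number mu = 9.

The Hessian of f at 0 has rank 2. Corank 1: A-series; mu = 9 gives A_9.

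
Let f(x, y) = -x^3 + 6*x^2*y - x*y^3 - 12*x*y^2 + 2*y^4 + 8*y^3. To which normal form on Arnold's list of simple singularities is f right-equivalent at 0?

E_{7}

The Hessian of f at 0 has rank 0. Corank 2; j^3 = -(x - 2*y)^3 is a perfect cube, so E-series; the 4-jet and mu = 7 give E_7.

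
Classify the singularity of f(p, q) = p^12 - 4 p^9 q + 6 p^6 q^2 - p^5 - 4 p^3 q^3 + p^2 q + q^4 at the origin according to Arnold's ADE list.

D5

The Hessian of f at 0 is [[0, 0], [0, 0]] with rank 0, so corank 2. A Groebner basis of the Jacobian ideal J(f) in C{p,q} is {p^3, p^2/4 + q^3, p*q}; counting standard monomials gives mu = 5. Corank 2; j^3 = p^2*q has shape L^2 M (L != M), so D-series; mu = 5 gives D_5.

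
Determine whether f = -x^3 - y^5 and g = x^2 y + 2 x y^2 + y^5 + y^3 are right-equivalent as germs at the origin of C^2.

No.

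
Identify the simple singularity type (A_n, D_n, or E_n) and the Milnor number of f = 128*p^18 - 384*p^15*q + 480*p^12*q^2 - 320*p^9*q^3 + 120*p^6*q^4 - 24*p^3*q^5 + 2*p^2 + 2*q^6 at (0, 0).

The Hessian of f at 0 has rank 1. Corank 1: A-series; mu = 5 gives A_5.

Type A_5, Milnor number mu = 5.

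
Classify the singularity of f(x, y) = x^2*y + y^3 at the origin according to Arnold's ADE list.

D_4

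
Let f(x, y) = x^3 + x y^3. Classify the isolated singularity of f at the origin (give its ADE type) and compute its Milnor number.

Type E_{7}, Milnor number mu = 7.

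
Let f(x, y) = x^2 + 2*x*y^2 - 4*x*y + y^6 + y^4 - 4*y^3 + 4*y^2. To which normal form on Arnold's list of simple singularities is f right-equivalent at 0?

The Hessian of f at 0 has rank 1. Corank 1: A-series; mu = 5 gives A_5.

A_5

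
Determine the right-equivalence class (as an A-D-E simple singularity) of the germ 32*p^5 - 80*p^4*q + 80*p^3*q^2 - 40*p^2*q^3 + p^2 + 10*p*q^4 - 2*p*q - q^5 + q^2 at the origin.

A_{4}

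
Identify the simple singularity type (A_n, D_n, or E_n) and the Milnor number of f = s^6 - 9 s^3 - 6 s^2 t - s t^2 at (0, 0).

Type D_7, Milnor number mu = 7.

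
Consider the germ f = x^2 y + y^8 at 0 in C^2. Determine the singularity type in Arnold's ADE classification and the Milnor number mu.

Type D_{9}, Milnor number mu = 9.

The Hessian of f at 0 is [[0, 0], [0, 0]] with rank 0, so corank 2. A Groebner basis of the Jacobian ideal J(f) in C{x,y} is {x^2/8 + y^7, x^3, x*y}; counting standard monomials gives mu = 9. Corank 2; j^3 = x^2*y has shape L^2 M (L != M), so D-series; mu = 9 gives D_9.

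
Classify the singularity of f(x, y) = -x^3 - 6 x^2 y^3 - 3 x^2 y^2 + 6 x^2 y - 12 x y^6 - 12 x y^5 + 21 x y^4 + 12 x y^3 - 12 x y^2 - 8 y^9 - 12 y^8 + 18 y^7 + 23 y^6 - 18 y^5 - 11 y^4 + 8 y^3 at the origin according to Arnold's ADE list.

E_{6}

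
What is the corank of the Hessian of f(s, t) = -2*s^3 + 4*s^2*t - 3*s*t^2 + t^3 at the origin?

2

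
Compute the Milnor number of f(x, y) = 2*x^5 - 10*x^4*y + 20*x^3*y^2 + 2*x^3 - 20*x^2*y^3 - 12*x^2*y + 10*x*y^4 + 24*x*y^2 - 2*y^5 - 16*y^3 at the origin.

The Hessian of f at 0 has rank 0. Corank 2; j^3 = 2*(x - 2*y)^3 is a perfect cube, so E-series; the 5-jet and mu = 8 give E_8.

8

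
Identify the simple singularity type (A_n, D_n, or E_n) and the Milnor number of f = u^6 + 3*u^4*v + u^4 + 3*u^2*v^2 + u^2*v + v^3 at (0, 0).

Type D_4, Milnor number mu = 4.

The Hessian of f at 0 has rank 0. Corank 2; j^3 = v*(u^2 + v^2) splits into three distinct lines over C (the quadratic factor has nonzero discriminant), so D_4.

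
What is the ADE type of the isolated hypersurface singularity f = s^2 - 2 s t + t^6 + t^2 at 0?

The Hessian of f at 0 has rank 1. Corank 1: A-series; mu = 5 gives A_5.

A5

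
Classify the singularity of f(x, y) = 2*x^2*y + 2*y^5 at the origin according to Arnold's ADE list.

D6

The Hessian of f at 0 is [[0, 0], [0, 0]] with rank 0, so corank 2. A Groebner basis of the Jacobian ideal J(f) in C{x,y} is {x^2/5 + y^4, x^3, x*y}; counting standard monomials gives mu = 6. Corank 2; j^3 = 2*x^2*y has shape L^2 M (L != M), so D-series; mu = 6 gives D_6.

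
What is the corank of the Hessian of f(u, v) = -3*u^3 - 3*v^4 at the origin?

2

Hessian at 0 has rank 0.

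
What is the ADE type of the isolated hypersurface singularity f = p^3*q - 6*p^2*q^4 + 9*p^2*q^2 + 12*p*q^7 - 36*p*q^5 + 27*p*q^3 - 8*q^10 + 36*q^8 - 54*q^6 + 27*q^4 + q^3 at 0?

E_{7}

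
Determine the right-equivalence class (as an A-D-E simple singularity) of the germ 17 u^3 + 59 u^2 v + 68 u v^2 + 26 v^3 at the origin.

The Hessian of f at 0 is [[0, 0], [0, 0]] with rank 0, so corank 2. A Groebner basis of the Jacobian ideal J(f) in C{u,v} is {v^3, u^2 - 22*v^2/13, u*v + 17*v^2/13}; counting standard monomials gives mu = 4. Corank 2; j^3 = (u + v)*(17*u^2 + 42*u*v + 26*v^2) splits into three distinct lines over C (the quadratic factor has nonzero discriminant), so D_4.

D_{4}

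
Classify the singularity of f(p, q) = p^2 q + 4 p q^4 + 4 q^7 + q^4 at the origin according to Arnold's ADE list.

The Hessian of f at 0 has rank 0. Corank 2; j^3 = p^2*q has shape L^2 M (L != M), so D-series; mu = 5 gives D_5.

D5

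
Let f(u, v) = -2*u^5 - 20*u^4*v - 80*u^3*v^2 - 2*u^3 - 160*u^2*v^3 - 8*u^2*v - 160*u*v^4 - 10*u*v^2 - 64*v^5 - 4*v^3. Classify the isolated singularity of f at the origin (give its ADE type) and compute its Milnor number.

The Hessian of f at 0 has rank 0. Corank 2; j^3 = -2*(u + v)^2*(u + 2*v) has shape L^2 M (L != M), so D-series; mu = 6 gives D_6.

Type D_{6}, Milnor number mu = 6.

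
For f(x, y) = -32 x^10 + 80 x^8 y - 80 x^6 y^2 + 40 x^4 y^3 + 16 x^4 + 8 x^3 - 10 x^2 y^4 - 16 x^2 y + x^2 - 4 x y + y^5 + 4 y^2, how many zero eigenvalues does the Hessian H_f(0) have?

1

Hessian at 0 has rank 1.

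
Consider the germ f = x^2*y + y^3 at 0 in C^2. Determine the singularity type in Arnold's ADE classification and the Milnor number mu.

Type D4, Milnor number mu = 4.

The Hessian of f at 0 has rank 0. Corank 2; j^3 = y*(x^2 + y^2) splits into three distinct lines over C (the quadratic factor has nonzero discriminant), so D_4.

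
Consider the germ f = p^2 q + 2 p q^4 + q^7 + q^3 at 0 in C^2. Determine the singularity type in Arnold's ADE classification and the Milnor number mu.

The Hessian of f at 0 is [[0, 0], [0, 0]] with rank 0, so corank 2. A Groebner basis of the Jacobian ideal J(f) in C{p,q} is {q^3, p^2 + 3*q^2, p*q}; counting standard monomials gives mu = 4. Corank 2; j^3 = q*(p^2 + q^2) splits into three distinct lines over C (the quadratic factor has nonzero discriminant), so D_4.

Type D_{4}, Milnor number mu = 4.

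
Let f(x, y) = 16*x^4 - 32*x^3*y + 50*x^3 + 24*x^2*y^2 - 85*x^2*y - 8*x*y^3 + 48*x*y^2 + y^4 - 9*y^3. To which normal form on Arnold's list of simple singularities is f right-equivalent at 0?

D5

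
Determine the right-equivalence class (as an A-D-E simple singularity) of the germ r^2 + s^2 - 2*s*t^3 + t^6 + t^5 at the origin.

The Hessian of f at 0 is [[2, 0, 0], [0, 0, 0], [0, 0, 2]] with rank 2, so corank 1. A Groebner basis of the Jacobian ideal J(f) in C{s,t,r} is {-s + t^3, s^2, s*t, r}; counting standard monomials gives mu = 4. Corank 1: A-series; mu = 4 gives A_4.

A_4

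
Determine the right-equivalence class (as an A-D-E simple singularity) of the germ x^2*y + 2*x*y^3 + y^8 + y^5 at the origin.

D_{9}

The Hessian of f at 0 has rank 0. Corank 2; j^3 = x^2*y has shape L^2 M (L != M), so D-series; mu = 9 gives D_9.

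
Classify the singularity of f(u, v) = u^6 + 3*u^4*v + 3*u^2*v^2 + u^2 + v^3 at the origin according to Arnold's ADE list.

A2

The Hessian of f at 0 has rank 1. Corank 1: A-series; mu = 2 gives A_2.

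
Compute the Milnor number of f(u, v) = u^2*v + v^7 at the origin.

The Hessian of f at 0 is [[0, 0], [0, 0]] with rank 0, so corank 2. A Groebner basis of the Jacobian ideal J(f) in C{u,v} is {u^2/7 + v^6, u^3, u*v}; counting standard monomials gives mu = 8. Corank 2; j^3 = u^2*v has shape L^2 M (L != M), so D-series; mu = 8 gives D_8.

8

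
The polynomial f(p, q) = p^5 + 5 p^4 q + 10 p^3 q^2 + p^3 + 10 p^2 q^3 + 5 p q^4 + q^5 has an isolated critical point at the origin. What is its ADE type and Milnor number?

The Hessian of f at 0 has rank 0. Corank 2; j^3 = p^3 is a perfect cube, so E-series; the 5-jet and mu = 8 give E_8.

Type E_{8}, Milnor number mu = 8.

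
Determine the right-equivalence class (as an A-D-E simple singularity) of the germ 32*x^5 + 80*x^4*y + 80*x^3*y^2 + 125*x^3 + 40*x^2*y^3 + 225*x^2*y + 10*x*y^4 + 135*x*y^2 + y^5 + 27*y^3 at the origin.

E_8

The Hessian of f at 0 has rank 0. Corank 2; j^3 = (5*x + 3*y)^3 is a perfect cube, so E-series; the 5-jet and mu = 8 give E_8.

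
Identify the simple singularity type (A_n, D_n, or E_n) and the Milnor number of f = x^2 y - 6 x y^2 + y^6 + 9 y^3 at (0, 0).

Type D_{7}, Milnor number mu = 7.

The Hessian of f at 0 is [[0, 0], [0, 0]] with rank 0, so corank 2. A Groebner basis of the Jacobian ideal J(f) in C{x,y} is {x^2/6 + y^5 - 3*y^2/2, x^3 - 27*y^3, x*y - 3*y^2}; counting standard monomials gives mu = 7. Corank 2; j^3 = y*(x - 3*y)^2 has shape L^2 M (L != M), so D-series; mu = 7 gives D_7.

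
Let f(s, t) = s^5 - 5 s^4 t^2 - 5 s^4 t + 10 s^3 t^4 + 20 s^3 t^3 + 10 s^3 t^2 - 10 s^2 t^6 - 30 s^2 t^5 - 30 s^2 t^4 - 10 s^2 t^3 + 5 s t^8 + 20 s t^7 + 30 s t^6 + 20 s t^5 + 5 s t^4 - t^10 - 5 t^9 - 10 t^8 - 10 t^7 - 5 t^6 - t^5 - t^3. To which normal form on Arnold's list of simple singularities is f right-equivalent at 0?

The Hessian of f at 0 is [[0, 0], [0, 0]] with rank 0, so corank 2. A Groebner basis of the Jacobian ideal J(f) in C{s,t} is {s^4 - 4*s^3*t, t^2}; counting standard monomials gives mu = 8. Corank 2; j^3 = -t^3 is a perfect cube, so E-series; the 5-jet and mu = 8 give E_8.

E_{8}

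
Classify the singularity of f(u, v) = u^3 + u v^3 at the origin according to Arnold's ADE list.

The Hessian of f at 0 has rank 0. Corank 2; j^3 = u^3 is a perfect cube, so E-series; the 4-jet and mu = 7 give E_7.

E_{7}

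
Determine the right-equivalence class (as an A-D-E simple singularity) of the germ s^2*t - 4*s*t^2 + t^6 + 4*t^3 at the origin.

D_{7}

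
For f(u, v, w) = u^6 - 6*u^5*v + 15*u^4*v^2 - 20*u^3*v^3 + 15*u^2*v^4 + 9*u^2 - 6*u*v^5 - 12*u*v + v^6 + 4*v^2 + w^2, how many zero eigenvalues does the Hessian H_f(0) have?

The Hessian at 0 is [[18, -12, 0], [-12, 8, 0], [0, 0, 2]] of rank 2; hence corank 1.

1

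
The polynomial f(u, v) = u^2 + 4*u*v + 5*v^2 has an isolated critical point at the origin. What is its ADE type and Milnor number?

Type A1, Milnor number mu = 1.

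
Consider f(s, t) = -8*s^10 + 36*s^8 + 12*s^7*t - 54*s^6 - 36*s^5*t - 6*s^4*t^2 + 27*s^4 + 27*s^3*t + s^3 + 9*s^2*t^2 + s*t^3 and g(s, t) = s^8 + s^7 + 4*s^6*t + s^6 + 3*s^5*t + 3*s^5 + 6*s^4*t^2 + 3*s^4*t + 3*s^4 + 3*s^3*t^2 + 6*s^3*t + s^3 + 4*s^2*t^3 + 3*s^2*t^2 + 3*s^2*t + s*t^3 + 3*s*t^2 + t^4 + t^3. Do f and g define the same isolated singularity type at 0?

Yes.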